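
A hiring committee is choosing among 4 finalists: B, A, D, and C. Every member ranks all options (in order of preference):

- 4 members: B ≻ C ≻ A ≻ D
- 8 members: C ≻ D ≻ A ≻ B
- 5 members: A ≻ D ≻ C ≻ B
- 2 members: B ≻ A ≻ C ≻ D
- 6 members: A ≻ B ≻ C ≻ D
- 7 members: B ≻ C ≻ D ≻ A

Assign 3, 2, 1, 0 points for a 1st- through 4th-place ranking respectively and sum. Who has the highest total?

C

B: 4·3 + 8·0 + 5·0 + 2·3 + 6·2 + 7·3 = 51
A: 4·1 + 8·1 + 5·3 + 2·2 + 6·3 + 7·0 = 49
D: 4·0 + 8·2 + 5·2 + 2·0 + 6·0 + 7·1 = 33
C: 4·2 + 8·3 + 5·1 + 2·1 + 6·1 + 7·2 = 59
C has the highest Borda score (59).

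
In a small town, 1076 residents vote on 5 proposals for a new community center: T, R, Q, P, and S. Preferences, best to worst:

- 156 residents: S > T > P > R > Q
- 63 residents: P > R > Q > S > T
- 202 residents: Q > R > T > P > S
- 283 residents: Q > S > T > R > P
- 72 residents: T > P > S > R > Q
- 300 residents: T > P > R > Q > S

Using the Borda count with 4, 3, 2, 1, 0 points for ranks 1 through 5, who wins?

T

T: 156·3 + 63·0 + 202·2 + 283·2 + 72·4 + 300·4 = 2926
R: 156·1 + 63·3 + 202·3 + 283·1 + 72·1 + 300·2 = 1906
Q: 156·0 + 63·2 + 202·4 + 283·4 + 72·0 + 300·1 = 2366
P: 156·2 + 63·4 + 202·1 + 283·0 + 72·3 + 300·3 = 1882
S: 156·4 + 63·1 + 202·0 + 283·3 + 72·2 + 300·0 = 1680
T has the highest Borda score (2926).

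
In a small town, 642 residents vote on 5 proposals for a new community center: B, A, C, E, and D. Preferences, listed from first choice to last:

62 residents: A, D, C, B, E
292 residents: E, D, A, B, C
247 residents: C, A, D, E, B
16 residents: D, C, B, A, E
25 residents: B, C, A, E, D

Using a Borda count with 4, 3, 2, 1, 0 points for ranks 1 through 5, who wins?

B: 62·1 + 292·1 + 247·0 + 16·2 + 25·4 = 486
A: 62·4 + 292·2 + 247·3 + 16·1 + 25·2 = 1639
C: 62·2 + 292·0 + 247·4 + 16·3 + 25·3 = 1235
E: 62·0 + 292·4 + 247·1 + 16·0 + 25·1 = 1440
D: 62·3 + 292·3 + 247·2 + 16·4 + 25·0 = 1620
A has the highest Borda score (1639).

A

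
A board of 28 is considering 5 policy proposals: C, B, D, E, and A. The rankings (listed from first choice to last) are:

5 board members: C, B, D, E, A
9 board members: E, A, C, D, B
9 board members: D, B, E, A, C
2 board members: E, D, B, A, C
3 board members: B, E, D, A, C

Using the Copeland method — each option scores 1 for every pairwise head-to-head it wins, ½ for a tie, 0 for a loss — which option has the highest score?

D

C: ties B and D; loses to E and A → score 1.
B: beats E and A; ties C; loses to D → score 2.5.
D: beats B and A; ties C and E → score 3.
E: beats C and A; ties D; loses to B → score 2.5.
A: beats C; loses to B, D, and E → score 1.
D has the best pairwise record.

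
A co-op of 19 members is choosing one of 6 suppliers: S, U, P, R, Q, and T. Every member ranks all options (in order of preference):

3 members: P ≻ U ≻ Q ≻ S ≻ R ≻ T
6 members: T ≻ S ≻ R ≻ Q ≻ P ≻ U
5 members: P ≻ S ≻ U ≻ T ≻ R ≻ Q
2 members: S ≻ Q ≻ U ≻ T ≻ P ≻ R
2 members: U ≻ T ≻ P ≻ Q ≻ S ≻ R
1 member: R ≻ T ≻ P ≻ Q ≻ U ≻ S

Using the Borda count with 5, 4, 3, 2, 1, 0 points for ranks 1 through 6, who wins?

S

S: 3·2 + 6·4 + 5·4 + 2·5 + 2·1 + 1·0 = 62
U: 3·4 + 6·0 + 5·3 + 2·3 + 2·5 + 1·1 = 44
P: 3·5 + 6·1 + 5·5 + 2·1 + 2·3 + 1·3 = 57
R: 3·1 + 6·3 + 5·1 + 2·0 + 2·0 + 1·5 = 31
Q: 3·3 + 6·2 + 5·0 + 2·4 + 2·2 + 1·2 = 35
T: 3·0 + 6·5 + 5·2 + 2·2 + 2·4 + 1·4 = 56
S has the highest Borda score (62).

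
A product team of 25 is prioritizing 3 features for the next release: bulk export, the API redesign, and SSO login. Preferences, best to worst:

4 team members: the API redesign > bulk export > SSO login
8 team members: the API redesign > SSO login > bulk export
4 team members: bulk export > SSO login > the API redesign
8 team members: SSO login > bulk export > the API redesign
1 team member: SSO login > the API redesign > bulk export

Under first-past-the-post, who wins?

First-place votes: bulk export 4, the API redesign 12, SSO login 9.
the API redesign has the most first-place votes.

the API redesign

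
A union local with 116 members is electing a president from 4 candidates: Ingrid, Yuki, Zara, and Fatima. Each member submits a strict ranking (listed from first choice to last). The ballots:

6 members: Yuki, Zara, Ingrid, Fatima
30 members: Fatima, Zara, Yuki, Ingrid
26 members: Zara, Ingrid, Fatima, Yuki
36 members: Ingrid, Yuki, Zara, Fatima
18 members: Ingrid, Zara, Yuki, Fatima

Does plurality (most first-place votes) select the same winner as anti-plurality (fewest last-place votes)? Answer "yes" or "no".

Plurality — first-place votes: Ingrid 54, Yuki 6, Zara 26, Fatima 30. Winner: Ingrid.
Anti-plurality — last-place votes: Ingrid 30, Yuki 26, Zara 0, Fatima 60. Winner: Zara.
The two methods disagree.

no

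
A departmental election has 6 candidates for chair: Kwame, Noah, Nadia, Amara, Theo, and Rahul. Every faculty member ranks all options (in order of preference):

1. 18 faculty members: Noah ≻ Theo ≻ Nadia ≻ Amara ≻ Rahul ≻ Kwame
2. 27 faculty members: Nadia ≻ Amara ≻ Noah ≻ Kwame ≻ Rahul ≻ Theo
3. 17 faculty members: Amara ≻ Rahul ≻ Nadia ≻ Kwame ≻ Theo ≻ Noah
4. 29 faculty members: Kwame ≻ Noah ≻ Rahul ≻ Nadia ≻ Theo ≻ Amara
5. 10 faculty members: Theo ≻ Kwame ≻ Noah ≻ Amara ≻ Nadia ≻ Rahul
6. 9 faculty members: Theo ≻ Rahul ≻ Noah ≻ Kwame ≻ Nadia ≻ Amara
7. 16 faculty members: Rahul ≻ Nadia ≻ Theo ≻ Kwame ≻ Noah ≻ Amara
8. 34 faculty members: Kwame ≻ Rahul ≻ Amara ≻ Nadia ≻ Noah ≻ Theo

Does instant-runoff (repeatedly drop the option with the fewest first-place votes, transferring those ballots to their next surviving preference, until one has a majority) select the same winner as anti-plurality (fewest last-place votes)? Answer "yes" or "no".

no

Instant-runoff — R1 Kwame 63, Noah 18, Nadia 27, Amara 17, Theo 19, Rahul 16 (Rahul out); R2 Kwame 63, Noah 18, Nadia 43, Amara 17, Theo 19 (Amara out); R3 Kwame 63, Noah 18, Nadia 60, Theo 19 (Noah out); R4 Kwame 63, Nadia 60, Theo 37 (Theo out); R5 Kwame 82, Nadia 78 (Kwame winner). Winner: Kwame.
Anti-plurality — last-place votes: Kwame 18, Noah 17, Nadia 0, Amara 54, Theo 61, Rahul 10. Winner: Nadia.
The two methods disagree.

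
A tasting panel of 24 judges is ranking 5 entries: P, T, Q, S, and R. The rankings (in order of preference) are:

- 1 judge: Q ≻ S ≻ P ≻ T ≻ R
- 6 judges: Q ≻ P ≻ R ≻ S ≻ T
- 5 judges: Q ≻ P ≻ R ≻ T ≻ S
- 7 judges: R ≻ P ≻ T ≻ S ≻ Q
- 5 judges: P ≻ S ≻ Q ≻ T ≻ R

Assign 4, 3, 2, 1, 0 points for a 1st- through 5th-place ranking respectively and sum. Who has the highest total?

P

P: 1·2 + 6·3 + 5·3 + 7·3 + 5·4 = 76
T: 1·1 + 6·0 + 5·1 + 7·2 + 5·1 = 25
Q: 1·4 + 6·4 + 5·4 + 7·0 + 5·2 = 58
S: 1·3 + 6·1 + 5·0 + 7·1 + 5·3 = 31
R: 1·0 + 6·2 + 5·2 + 7·4 + 5·0 = 50
P has the highest Borda score (76).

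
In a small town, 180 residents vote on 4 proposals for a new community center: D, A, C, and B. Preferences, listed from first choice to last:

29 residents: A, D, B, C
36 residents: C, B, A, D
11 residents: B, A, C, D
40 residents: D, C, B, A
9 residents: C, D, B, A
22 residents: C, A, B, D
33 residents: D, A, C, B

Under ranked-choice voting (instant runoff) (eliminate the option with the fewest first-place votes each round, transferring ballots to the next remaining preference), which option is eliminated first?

Round 1: D 73, A 29, C 67, B 11. Eliminate B.

B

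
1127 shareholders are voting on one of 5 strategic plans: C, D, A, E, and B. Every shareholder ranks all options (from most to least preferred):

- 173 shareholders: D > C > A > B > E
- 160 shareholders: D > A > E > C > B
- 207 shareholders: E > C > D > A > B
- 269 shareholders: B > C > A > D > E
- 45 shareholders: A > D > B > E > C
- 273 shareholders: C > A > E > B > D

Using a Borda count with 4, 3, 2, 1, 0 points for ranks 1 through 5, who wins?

C: 173·3 + 160·1 + 207·3 + 269·3 + 45·0 + 273·4 = 3199
D: 173·4 + 160·4 + 207·2 + 269·1 + 45·3 + 273·0 = 2150
A: 173·2 + 160·3 + 207·1 + 269·2 + 45·4 + 273·3 = 2570
E: 173·0 + 160·2 + 207·4 + 269·0 + 45·1 + 273·2 = 1739
B: 173·1 + 160·0 + 207·0 + 269·4 + 45·2 + 273·1 = 1612
C has the highest Borda score (3199).

C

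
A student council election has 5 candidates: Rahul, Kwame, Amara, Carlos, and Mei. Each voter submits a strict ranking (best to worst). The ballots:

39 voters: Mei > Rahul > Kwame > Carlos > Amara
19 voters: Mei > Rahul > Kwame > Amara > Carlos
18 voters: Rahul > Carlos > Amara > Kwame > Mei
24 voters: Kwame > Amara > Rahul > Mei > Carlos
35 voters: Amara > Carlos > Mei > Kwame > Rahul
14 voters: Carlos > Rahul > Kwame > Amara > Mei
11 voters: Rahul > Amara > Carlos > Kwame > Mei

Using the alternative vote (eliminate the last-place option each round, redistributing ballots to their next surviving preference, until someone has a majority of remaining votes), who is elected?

Round 1: Rahul 29, Kwame 24, Amara 35, Carlos 14, Mei 58. Eliminate Carlos.
Round 2: Rahul 43, Kwame 24, Amara 35, Mei 58. Eliminate Kwame.
Round 3: Rahul 43, Amara 59, Mei 58. Eliminate Rahul.
Round 4: Amara 102, Mei 58. Amara has a majority.

Amara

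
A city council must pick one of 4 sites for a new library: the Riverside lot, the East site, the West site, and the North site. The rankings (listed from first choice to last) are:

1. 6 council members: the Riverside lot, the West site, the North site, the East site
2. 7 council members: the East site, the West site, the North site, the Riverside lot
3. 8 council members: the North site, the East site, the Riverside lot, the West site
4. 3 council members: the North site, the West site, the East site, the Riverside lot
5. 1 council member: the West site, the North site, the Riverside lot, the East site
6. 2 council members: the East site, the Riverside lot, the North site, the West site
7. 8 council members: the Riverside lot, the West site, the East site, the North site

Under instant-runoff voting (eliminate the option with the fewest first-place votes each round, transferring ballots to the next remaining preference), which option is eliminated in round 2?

Round 1: the Riverside lot 14, the East site 9, the West site 1, the North site 11. Eliminate the West site.
Round 2: the Riverside lot 14, the East site 9, the North site 12. Eliminate the East site.

the East site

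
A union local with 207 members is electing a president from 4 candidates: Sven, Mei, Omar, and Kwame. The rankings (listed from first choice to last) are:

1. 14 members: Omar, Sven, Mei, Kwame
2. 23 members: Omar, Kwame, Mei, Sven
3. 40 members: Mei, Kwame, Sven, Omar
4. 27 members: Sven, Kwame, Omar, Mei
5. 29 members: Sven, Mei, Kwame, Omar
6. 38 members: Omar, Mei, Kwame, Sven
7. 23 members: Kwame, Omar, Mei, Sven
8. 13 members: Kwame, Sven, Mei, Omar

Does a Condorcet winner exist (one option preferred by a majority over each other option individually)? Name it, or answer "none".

none

Checking pairwise contests:
Mei beats Sven 124–83.
Omar beats Mei 125–82.
Sven beats Omar 109–98.
Mei beats Kwame 121–86.
Every option loses at least one head-to-head, so there is no Condorcet winner.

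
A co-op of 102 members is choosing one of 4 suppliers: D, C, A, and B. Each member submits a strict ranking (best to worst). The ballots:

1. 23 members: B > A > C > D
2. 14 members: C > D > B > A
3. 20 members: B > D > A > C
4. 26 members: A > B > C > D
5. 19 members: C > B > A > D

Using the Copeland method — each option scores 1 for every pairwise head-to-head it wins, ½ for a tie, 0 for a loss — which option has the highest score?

D: loses to C, A, and B → score 0.
C: beats D; loses to A and B → score 1.
A: beats D and C; loses to B → score 2.
B: beats D, C, and A → score 3.
B has the best pairwise record.

B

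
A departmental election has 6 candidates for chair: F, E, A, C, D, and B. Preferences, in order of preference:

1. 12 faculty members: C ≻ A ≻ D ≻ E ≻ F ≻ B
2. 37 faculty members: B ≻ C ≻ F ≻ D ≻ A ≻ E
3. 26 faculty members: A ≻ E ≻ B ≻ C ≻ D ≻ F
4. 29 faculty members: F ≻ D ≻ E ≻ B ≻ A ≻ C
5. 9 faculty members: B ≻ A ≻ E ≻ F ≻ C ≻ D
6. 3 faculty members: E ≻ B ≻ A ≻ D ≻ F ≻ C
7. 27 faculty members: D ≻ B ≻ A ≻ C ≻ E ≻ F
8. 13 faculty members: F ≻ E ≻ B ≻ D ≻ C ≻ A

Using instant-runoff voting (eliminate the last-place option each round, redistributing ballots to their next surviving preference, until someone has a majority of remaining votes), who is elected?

Round 1: F 42, E 3, A 26, C 12, D 27, B 46. Eliminate E.
Round 2: F 42, A 26, C 12, D 27, B 49. Eliminate C.
Round 3: F 42, A 38, D 27, B 49. Eliminate D.
Round 4: F 42, A 38, B 76. Eliminate A.
Round 5: F 54, B 102. B has a majority.

B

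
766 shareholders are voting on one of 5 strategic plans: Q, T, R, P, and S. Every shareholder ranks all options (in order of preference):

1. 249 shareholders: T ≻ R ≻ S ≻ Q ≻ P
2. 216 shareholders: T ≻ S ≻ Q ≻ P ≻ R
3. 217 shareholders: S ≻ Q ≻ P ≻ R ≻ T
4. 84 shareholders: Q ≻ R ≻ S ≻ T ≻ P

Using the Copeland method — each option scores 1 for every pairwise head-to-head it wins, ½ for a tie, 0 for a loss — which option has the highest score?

Q: beats R and P; loses to T and S → score 2.
T: beats Q, R, P, and S → score 4.
R: loses to Q, T, P, and S → score 0.
P: beats R; loses to Q, T, and S → score 1.
S: beats Q, R, and P; loses to T → score 3.
T has the best pairwise record.

T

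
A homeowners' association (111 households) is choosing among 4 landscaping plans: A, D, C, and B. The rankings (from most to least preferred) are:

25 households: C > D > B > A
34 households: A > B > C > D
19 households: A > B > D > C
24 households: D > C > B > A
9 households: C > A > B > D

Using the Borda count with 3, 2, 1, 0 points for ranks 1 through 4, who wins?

C

A: 25·0 + 34·3 + 19·3 + 24·0 + 9·2 = 177
D: 25·2 + 34·0 + 19·1 + 24·3 + 9·0 = 141
C: 25·3 + 34·1 + 19·0 + 24·2 + 9·3 = 184
B: 25·1 + 34·2 + 19·2 + 24·1 + 9·1 = 164
C has the highest Borda score (184).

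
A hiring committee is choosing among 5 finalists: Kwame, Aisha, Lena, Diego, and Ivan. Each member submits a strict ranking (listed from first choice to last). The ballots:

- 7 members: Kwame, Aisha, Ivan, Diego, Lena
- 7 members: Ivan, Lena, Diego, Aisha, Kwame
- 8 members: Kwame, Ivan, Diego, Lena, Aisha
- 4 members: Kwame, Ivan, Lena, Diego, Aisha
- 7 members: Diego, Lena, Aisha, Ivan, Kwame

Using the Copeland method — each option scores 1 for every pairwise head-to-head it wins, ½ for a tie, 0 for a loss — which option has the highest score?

Kwame

Kwame: beats Aisha, Lena, Diego, and Ivan → score 4.
Aisha: loses to Kwame, Lena, Diego, and Ivan → score 0.
Lena: beats Aisha; loses to Kwame, Diego, and Ivan → score 1.
Diego: beats Aisha and Lena; loses to Kwame and Ivan → score 2.
Ivan: beats Aisha, Lena, and Diego; loses to Kwame → score 3.
Kwame has the best pairwise record.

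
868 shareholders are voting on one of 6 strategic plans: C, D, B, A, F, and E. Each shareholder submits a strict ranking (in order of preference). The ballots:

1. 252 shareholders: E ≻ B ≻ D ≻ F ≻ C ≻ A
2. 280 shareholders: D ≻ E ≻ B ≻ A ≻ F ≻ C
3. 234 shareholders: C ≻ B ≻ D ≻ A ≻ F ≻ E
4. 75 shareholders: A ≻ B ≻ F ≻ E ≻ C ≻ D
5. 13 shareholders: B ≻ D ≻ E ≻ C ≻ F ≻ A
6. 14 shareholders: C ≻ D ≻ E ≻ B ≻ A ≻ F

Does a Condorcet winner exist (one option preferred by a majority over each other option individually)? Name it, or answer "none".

Checking pairwise contests:
D beats C 545–323.
B beats D 574–294.
E beats B 546–322.
C beats A 513–355.
D beats F 793–75.
D beats E 541–327.
Every option loses at least one head-to-head, so there is no Condorcet winner.

none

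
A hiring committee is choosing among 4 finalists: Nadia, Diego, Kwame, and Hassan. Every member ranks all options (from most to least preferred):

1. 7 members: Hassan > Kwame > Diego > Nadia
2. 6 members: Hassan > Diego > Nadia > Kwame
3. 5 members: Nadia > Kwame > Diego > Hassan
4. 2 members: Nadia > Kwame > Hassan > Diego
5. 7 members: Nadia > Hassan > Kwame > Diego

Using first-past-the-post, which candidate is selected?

Nadia

First-place votes: Nadia 14, Diego 0, Kwame 0, Hassan 13.
Nadia has the most first-place votes.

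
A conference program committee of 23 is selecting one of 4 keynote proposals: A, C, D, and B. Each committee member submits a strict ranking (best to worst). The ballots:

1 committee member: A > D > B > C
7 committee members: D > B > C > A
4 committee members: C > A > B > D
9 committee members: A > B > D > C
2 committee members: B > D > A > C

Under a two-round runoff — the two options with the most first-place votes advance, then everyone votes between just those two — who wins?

Round 1 first-place votes: A 10, C 4, D 7, B 2.
A and D advance.
Runoff: A is preferred to D by 14 voters; D by 9.
A wins the runoff.

A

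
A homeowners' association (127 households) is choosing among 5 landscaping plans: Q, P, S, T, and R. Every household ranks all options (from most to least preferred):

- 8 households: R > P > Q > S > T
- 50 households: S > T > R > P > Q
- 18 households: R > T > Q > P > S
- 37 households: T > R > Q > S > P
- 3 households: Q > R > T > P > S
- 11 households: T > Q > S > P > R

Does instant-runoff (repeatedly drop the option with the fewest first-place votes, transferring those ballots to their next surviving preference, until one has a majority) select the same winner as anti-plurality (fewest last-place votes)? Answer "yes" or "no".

Instant-runoff — R1 Q 3, P 0, S 50, T 48, R 26 (P out); R2 Q 3, S 50, T 48, R 26 (Q out); R3 S 50, T 48, R 29 (R out); R4 S 58, T 69 (T winner). Winner: T.
Anti-plurality — last-place votes: Q 50, P 37, S 21, T 8, R 11. Winner: T.
The two methods agree.

yes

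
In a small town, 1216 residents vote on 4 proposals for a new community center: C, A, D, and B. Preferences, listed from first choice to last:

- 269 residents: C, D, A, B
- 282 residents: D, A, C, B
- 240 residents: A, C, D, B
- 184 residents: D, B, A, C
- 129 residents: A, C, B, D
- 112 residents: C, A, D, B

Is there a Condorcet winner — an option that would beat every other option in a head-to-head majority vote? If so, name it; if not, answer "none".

none

Checking pairwise contests:
A beats C 835–381.
D beats A 735–481.
C beats D 750–466.
C beats B 1032–184.
Every option loses at least one head-to-head, so there is no Condorcet winner.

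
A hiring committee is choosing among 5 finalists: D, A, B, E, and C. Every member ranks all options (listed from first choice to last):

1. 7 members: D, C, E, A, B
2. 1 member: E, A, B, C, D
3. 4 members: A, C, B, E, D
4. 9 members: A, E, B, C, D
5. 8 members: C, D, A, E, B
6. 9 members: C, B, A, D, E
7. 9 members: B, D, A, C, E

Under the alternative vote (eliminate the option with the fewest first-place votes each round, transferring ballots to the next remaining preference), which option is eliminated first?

E

Round 1: D 7, A 13, B 9, E 1, C 17. Eliminate E.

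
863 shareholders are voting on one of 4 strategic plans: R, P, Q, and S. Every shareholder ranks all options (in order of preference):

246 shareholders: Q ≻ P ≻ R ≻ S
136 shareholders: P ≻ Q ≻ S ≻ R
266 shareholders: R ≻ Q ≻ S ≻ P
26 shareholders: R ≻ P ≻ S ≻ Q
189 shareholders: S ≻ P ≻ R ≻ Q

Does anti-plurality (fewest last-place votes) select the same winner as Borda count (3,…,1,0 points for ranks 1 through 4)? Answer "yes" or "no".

Anti-plurality — last-place votes: R 136, P 266, Q 215, S 246. Winner: R.
Borda — scores: R 1311, P 1330, Q 1542, S 995. Winner: Q.
The two methods disagree.

no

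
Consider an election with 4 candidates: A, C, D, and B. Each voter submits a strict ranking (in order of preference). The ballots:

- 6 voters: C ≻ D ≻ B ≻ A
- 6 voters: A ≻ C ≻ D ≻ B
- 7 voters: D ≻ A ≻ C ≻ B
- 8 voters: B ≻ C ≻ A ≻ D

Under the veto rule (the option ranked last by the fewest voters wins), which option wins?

C

Last-place votes: A 6, C 0, D 8, B 13.
C is ranked last by the fewest voters, so C wins.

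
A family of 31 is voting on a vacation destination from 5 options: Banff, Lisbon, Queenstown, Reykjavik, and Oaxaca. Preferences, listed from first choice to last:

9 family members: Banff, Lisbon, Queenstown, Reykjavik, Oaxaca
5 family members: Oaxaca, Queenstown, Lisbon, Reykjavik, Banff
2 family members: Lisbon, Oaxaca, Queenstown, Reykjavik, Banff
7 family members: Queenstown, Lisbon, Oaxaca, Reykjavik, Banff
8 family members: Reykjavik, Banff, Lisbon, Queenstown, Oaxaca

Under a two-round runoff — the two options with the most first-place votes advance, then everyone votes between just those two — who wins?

Round 1 first-place votes: Banff 9, Lisbon 2, Queenstown 7, Reykjavik 8, Oaxaca 5.
Banff and Reykjavik advance.
Runoff: Banff is preferred to Reykjavik by 9 voters; Reykjavik by 22.
Reykjavik wins the runoff.

Reykjavik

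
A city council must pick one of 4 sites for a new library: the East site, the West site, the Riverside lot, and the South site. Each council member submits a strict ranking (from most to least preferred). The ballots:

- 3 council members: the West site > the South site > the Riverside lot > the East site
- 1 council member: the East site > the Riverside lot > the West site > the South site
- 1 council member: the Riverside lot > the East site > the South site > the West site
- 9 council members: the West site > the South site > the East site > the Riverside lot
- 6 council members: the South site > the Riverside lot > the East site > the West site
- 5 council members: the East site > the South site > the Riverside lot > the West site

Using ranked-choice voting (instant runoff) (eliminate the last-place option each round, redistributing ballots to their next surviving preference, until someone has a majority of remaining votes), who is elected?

the East site

Round 1: the East site 6, the West site 12, the Riverside lot 1, the South site 6. Eliminate the Riverside lot.
Round 2: the East site 7, the West site 12, the South site 6. Eliminate the South site.
Round 3: the East site 13, the West site 12. The East site has a majority.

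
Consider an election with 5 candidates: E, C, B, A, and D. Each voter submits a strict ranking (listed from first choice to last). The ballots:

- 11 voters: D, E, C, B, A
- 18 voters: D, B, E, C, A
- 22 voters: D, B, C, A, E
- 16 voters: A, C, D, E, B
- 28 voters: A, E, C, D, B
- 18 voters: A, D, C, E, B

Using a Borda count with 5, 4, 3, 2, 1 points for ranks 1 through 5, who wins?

E: 11·4 + 18·3 + 22·1 + 16·2 + 28·4 + 18·2 = 300
C: 11·3 + 18·2 + 22·3 + 16·4 + 28·3 + 18·3 = 337
B: 11·2 + 18·4 + 22·4 + 16·1 + 28·1 + 18·1 = 244
A: 11·1 + 18·1 + 22·2 + 16·5 + 28·5 + 18·5 = 383
D: 11·5 + 18·5 + 22·5 + 16·3 + 28·2 + 18·4 = 431
D has the highest Borda score (431).

D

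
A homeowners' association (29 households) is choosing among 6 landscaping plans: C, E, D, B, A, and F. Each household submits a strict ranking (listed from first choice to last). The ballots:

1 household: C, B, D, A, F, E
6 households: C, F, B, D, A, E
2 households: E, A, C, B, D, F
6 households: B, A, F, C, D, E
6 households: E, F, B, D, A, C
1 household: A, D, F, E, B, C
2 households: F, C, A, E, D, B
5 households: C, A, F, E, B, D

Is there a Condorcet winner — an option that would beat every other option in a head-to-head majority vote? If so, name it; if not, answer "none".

none

Checking pairwise contests:
A beats C 15–14.
C beats E 20–9.
C beats D 22–7.
C beats B 16–13.
B beats A 19–10.
A beats F 15–14.
Every option loses at least one head-to-head, so there is no Condorcet winner.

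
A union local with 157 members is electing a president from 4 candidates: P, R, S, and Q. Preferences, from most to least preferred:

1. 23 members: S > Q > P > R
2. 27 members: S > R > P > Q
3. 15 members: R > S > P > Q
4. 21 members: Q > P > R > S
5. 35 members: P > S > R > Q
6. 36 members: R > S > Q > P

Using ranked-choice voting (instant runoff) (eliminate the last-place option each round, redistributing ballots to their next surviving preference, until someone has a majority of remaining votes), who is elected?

Round 1: P 35, R 51, S 50, Q 21. Eliminate Q.
Round 2: P 56, R 51, S 50. Eliminate S.
Round 3: P 79, R 78. P has a majority.

P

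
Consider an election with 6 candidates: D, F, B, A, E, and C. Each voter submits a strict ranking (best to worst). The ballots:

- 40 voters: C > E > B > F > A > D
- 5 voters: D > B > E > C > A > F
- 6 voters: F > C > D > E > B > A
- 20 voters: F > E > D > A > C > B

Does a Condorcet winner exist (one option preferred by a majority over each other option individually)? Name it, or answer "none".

C

C vs D: 46–25 for C.
C vs F: 45–26 for C.
C vs B: 66–5 for C.
C vs A: 51–20 for C.
C vs E: 46–25 for C.
C beats every other option head-to-head.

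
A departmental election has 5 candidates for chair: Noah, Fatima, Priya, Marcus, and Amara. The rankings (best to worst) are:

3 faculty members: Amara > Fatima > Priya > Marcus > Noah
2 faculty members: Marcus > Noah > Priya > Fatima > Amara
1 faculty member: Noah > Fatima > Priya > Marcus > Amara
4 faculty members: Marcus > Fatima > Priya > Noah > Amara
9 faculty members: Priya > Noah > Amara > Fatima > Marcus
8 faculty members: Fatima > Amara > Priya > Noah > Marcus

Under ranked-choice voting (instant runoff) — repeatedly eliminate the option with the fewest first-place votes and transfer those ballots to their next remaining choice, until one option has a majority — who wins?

Fatima

Round 1: Noah 1, Fatima 8, Priya 9, Marcus 6, Amara 3. Eliminate Noah.
Round 2: Fatima 9, Priya 9, Marcus 6, Amara 3. Eliminate Amara.
Round 3: Fatima 12, Priya 9, Marcus 6. Eliminate Marcus.
Round 4: Fatima 16, Priya 11. Fatima has a majority.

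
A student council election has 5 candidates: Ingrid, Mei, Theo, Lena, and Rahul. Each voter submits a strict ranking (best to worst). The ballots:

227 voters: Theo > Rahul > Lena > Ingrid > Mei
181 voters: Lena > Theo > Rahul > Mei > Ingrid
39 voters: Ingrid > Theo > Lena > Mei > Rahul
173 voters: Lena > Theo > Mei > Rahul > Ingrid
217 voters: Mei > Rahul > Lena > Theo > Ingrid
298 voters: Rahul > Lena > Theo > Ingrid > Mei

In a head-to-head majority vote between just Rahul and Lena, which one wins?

Rahul

Voters preferring Rahul to Lena: 742; preferring Lena to Rahul: 393.
Rahul wins the head-to-head.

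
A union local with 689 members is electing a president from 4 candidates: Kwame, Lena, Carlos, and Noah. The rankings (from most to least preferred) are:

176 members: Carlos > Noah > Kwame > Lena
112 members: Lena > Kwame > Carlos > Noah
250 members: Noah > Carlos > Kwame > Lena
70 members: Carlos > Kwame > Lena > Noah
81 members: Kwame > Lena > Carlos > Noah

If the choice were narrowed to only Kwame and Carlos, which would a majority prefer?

Voters preferring Kwame to Carlos: 193; preferring Carlos to Kwame: 496.
Carlos wins the head-to-head.

Carlos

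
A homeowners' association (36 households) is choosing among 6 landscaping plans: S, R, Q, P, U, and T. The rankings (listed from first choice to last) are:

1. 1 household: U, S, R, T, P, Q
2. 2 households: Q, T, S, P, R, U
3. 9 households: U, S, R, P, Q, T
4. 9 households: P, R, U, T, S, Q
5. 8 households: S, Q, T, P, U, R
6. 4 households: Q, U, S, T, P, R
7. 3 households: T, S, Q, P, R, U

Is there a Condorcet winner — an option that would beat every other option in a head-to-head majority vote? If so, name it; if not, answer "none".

Checking pairwise contests:
U beats S 23–13.
S beats R 27–9.
S beats Q 30–6.
S beats P 27–9.
P beats U 22–14.
S beats T 22–14.
Every option loses at least one head-to-head, so there is no Condorcet winner.

none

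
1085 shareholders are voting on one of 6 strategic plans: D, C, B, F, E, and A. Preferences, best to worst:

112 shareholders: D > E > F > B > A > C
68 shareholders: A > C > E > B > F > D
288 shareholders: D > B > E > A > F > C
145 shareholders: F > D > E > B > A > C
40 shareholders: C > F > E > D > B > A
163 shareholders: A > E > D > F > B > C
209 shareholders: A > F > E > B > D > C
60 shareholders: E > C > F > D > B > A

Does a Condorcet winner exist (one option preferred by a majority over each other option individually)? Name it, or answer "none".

D

D vs C: 917–168 for D.
D vs B: 808–277 for D.
D vs F: 563–522 for D.
D vs E: 545–540 for D.
D vs A: 645–440 for D.
D beats every other option head-to-head.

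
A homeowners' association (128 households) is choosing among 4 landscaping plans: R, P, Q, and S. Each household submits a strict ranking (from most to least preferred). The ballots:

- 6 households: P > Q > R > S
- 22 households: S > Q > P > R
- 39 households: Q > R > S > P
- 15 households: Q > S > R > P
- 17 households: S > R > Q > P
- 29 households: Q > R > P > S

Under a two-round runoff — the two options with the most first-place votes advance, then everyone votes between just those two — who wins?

Round 1 first-place votes: R 0, P 6, Q 83, S 39.
Q and S advance.
Runoff: Q is preferred to S by 89 voters; S by 39.
Q wins the runoff.

Q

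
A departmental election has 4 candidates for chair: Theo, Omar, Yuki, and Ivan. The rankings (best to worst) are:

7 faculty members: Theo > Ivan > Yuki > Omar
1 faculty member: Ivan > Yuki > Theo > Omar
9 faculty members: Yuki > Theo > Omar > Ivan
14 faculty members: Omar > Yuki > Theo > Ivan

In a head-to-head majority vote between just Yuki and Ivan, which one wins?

Voters preferring Yuki to Ivan: 23; preferring Ivan to Yuki: 8.
Yuki wins the head-to-head.

Yuki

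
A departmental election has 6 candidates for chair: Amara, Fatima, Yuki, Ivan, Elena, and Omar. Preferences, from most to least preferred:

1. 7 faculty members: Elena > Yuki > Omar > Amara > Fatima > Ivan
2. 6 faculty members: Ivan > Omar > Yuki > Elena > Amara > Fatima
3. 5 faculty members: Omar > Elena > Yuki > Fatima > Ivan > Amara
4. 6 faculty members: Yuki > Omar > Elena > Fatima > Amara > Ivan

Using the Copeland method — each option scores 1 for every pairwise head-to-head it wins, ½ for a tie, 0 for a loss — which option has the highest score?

Yuki

Amara: beats Fatima and Ivan; loses to Yuki, Elena, and Omar → score 2.
Fatima: beats Ivan; loses to Amara, Yuki, Elena, and Omar → score 1.
Yuki: beats Amara, Fatima, Ivan, and Omar; ties Elena → score 4.5.
Ivan: loses to Amara, Fatima, Yuki, Elena, and Omar → score 0.
Elena: beats Amara, Fatima, and Ivan; ties Yuki; loses to Omar → score 3.5.
Omar: beats Amara, Fatima, Ivan, and Elena; loses to Yuki → score 4.
Yuki has the best pairwise record.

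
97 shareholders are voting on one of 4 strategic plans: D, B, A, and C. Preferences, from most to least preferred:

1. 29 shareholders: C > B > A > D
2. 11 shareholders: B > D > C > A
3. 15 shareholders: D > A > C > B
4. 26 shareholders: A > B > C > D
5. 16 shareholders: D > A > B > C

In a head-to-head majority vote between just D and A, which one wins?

Voters preferring D to A: 42; preferring A to D: 55.
A wins the head-to-head.

A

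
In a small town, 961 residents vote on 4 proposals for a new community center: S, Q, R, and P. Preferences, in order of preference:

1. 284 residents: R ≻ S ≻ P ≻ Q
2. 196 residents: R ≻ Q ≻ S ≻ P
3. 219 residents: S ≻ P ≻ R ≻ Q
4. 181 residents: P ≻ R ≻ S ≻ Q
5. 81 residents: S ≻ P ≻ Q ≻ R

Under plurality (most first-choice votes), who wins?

R

First-place votes: S 300, Q 0, R 480, P 181.
R has the most first-place votes.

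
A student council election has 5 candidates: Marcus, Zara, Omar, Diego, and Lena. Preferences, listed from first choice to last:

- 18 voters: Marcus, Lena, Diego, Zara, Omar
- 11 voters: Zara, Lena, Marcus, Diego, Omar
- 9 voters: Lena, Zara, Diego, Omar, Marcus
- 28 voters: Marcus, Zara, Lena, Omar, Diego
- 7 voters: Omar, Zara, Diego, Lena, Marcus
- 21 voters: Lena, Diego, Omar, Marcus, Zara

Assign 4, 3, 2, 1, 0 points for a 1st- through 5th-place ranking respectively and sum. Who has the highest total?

Marcus: 18·4 + 11·2 + 9·0 + 28·4 + 7·0 + 21·1 = 227
Zara: 18·1 + 11·4 + 9·3 + 28·3 + 7·3 + 21·0 = 194
Omar: 18·0 + 11·0 + 9·1 + 28·1 + 7·4 + 21·2 = 107
Diego: 18·2 + 11·1 + 9·2 + 28·0 + 7·2 + 21·3 = 142
Lena: 18·3 + 11·3 + 9·4 + 28·2 + 7·1 + 21·4 = 270
Lena has the highest Borda score (270).

Lena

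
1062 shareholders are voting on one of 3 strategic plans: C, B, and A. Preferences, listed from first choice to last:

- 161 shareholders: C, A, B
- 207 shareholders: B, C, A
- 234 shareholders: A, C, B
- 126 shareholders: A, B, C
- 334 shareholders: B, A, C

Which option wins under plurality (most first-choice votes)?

B

First-place votes: C 161, B 541, A 360.
B has the most first-place votes.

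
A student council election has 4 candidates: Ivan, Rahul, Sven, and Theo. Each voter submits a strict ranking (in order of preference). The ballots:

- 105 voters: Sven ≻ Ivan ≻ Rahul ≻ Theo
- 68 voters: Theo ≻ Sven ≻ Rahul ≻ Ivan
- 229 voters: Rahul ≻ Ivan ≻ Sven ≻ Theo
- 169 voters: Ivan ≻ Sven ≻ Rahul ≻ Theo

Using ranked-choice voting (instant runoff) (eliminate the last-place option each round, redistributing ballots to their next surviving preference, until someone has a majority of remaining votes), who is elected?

Round 1: Ivan 169, Rahul 229, Sven 105, Theo 68. Eliminate Theo.
Round 2: Ivan 169, Rahul 229, Sven 173. Eliminate Ivan.
Round 3: Rahul 229, Sven 342. Sven has a majority.

Sven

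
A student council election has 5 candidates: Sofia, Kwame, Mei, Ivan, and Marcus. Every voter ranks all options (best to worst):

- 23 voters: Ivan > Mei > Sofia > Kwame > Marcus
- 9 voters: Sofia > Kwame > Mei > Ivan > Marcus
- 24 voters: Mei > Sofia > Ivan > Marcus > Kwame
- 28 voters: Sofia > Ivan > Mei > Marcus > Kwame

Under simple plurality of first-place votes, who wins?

First-place votes: Sofia 37, Kwame 0, Mei 24, Ivan 23, Marcus 0.
Sofia has the most first-place votes.

Sofia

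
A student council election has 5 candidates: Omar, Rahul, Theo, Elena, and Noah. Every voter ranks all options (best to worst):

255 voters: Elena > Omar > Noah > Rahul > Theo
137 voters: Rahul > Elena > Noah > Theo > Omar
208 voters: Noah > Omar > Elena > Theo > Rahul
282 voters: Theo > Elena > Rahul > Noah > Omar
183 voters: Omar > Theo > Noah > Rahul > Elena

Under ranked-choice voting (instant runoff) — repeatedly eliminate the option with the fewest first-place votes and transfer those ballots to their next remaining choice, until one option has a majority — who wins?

Round 1: Omar 183, Rahul 137, Theo 282, Elena 255, Noah 208. Eliminate Rahul.
Round 2: Omar 183, Theo 282, Elena 392, Noah 208. Eliminate Omar.
Round 3: Theo 465, Elena 392, Noah 208. Eliminate Noah.
Round 4: Theo 465, Elena 600. Elena has a majority.

Elena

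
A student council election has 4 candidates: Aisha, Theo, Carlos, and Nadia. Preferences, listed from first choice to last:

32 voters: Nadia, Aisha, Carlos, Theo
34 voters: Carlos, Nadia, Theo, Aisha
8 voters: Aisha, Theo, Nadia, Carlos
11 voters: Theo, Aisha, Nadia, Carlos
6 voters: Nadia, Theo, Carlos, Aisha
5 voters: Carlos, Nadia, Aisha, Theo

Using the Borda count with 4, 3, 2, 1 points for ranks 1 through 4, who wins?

Nadia

Aisha: 32·3 + 34·1 + 8·4 + 11·3 + 6·1 + 5·2 = 211
Theo: 32·1 + 34·2 + 8·3 + 11·4 + 6·3 + 5·1 = 191
Carlos: 32·2 + 34·4 + 8·1 + 11·1 + 6·2 + 5·4 = 251
Nadia: 32·4 + 34·3 + 8·2 + 11·2 + 6·4 + 5·3 = 307
Nadia has the highest Borda score (307).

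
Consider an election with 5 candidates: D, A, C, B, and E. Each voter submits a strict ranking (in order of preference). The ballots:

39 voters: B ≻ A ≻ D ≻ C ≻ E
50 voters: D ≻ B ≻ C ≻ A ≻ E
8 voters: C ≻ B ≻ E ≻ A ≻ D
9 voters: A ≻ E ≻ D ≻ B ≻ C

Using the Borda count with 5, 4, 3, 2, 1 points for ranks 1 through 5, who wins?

B

D: 39·3 + 50·5 + 8·1 + 9·3 = 402
A: 39·4 + 50·2 + 8·2 + 9·5 = 317
C: 39·2 + 50·3 + 8·5 + 9·1 = 277
B: 39·5 + 50·4 + 8·4 + 9·2 = 445
E: 39·1 + 50·1 + 8·3 + 9·4 = 149
B has the highest Borda score (445).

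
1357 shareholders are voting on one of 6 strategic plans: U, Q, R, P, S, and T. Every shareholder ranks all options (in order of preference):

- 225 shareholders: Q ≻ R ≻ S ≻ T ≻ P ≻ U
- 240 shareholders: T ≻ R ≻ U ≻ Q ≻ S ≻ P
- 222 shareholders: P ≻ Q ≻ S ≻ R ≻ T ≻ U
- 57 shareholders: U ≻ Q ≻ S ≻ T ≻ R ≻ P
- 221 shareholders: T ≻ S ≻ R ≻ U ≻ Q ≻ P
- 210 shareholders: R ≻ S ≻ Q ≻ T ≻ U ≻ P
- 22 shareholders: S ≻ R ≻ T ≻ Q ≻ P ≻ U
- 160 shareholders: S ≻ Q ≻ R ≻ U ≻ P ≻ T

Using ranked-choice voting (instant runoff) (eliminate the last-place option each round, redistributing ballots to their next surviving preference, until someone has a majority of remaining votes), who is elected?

Round 1: U 57, Q 225, R 210, P 222, S 182, T 461. Eliminate U.
Round 2: Q 282, R 210, P 222, S 182, T 461. Eliminate S.
Round 3: Q 442, R 232, P 222, T 461. Eliminate P.
Round 4: Q 664, R 232, T 461. Eliminate R.
Round 5: Q 874, T 483. Q has a majority.

Q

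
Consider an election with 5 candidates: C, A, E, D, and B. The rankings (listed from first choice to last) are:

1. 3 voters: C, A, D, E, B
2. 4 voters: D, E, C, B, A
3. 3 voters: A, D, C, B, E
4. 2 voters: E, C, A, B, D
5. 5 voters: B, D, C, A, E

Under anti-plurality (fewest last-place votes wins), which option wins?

C

Last-place votes: C 0, A 4, E 8, D 2, B 3.
C is ranked last by the fewest voters, so C wins.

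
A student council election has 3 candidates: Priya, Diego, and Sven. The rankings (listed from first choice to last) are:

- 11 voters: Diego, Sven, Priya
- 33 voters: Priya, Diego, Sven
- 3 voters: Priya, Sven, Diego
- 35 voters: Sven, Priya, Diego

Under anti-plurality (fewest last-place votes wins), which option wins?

Last-place votes: Priya 11, Diego 38, Sven 33.
Priya is ranked last by the fewest voters, so Priya wins.

Priya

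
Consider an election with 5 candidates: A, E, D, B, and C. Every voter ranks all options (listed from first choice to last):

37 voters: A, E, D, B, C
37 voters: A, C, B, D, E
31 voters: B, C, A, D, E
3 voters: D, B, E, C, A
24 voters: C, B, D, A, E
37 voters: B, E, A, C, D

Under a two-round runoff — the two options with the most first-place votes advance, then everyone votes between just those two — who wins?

Round 1 first-place votes: A 74, E 0, D 3, B 68, C 24.
A and B advance.
Runoff: A is preferred to B by 74 voters; B by 95.
B wins the runoff.

B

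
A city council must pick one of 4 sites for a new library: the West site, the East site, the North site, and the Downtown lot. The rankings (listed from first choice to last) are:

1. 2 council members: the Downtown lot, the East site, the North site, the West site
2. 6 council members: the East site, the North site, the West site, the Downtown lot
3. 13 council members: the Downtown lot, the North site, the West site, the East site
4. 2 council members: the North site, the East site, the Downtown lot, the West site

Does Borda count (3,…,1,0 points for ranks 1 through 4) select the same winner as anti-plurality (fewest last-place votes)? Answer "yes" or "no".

Borda — scores: the West site 19, the East site 26, the North site 46, the Downtown lot 47. Winner: the Downtown lot.
Anti-plurality — last-place votes: the West site 4, the East site 13, the North site 0, the Downtown lot 6. Winner: the North site.
The two methods disagree.

no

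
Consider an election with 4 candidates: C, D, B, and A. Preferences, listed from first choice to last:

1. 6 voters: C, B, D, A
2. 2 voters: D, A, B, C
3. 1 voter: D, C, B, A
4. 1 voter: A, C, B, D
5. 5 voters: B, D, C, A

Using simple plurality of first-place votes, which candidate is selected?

C

First-place votes: C 6, D 3, B 5, A 1.
C has the most first-place votes.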